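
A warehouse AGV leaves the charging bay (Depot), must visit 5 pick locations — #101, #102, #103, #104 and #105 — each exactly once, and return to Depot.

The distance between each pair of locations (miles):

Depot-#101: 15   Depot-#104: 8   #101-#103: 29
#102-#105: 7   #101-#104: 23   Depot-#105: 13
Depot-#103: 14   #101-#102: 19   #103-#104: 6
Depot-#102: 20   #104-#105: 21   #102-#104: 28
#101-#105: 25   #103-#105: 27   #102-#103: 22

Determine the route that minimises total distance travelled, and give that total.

Depot-#101-#102-#103-#104-#105-Depot: 15+19+22+6+21+13 = 96
Depot-#101-#102-#103-#105-#104-Depot: 15+19+22+27+21+8 = 112
Depot-#101-#102-#104-#103-#105-Depot: 15+19+28+6+27+13 = 108
Depot-#101-#102-#104-#105-#103-Depot: 15+19+28+21+27+14 = 124
Depot-#101-#102-#105-#103-#104-Depot: 15+19+7+27+6+8 = 82
Depot-#101-#102-#105-#104-#103-Depot: 15+19+7+21+6+14 = 82
Depot-#101-#103-#102-#104-#105-Depot: 15+29+22+28+21+13 = 128
Depot-#101-#103-#102-#105-#104-Depot: 15+29+22+7+21+8 = 102
Depot-#101-#103-#104-#102-#105-Depot: 15+29+6+28+7+13 = 98
Depot-#101-#103-#104-#105-#102-Depot: 15+29+6+21+7+20 = 98
Depot-#101-#103-#105-#102-#104-Depot: 15+29+27+7+28+8 = 114
Depot-#101-#103-#105-#104-#102-Depot: 15+29+27+21+28+20 = 140
Depot-#101-#104-#102-#103-#105-Depot: 15+23+28+22+27+13 = 128
Depot-#101-#104-#102-#105-#103-Depot: 15+23+28+7+27+14 = 114
… (46 more)
The minimum is 82.
One optimal route: Depot → #101 → #102 → #105 → #103 → #104 → Depot (or its reverse).

Minimum total distance: 82 miles.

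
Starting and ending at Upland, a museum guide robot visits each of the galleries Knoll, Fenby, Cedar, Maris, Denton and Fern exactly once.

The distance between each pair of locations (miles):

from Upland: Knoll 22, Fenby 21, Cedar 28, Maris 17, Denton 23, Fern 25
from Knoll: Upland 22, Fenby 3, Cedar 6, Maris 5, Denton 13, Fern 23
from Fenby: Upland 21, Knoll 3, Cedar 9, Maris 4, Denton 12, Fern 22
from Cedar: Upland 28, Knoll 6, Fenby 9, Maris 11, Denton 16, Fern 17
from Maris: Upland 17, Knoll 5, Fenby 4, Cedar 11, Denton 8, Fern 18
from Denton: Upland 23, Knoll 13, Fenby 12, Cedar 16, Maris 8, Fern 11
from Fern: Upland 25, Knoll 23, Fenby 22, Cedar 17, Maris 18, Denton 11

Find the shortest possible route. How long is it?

There are 360 distinct closed tours to check (reversals are equivalent).
Upland-Knoll-Fenby-Cedar-Maris-Denton-Fern-Upland: 22+3+9+11+8+11+25 = 89
Upland-Knoll-Fenby-Cedar-Maris-Fern-Denton-Upland: 22+3+9+11+18+11+23 = 97
Upland-Knoll-Fenby-Cedar-Denton-Maris-Fern-Upland: 22+3+9+16+8+18+25 = 101
Upland-Knoll-Fenby-Cedar-Denton-Fern-Maris-Upland: 22+3+9+16+11+18+17 = 96
Upland-Knoll-Fenby-Cedar-Fern-Maris-Denton-Upland: 22+3+9+17+18+8+23 = 100
Upland-Knoll-Fenby-Cedar-Fern-Denton-Maris-Upland: 22+3+9+17+11+8+17 = 87
Upland-Knoll-Fenby-Maris-Cedar-Denton-Fern-Upland: 22+3+4+11+16+11+25 = 92
Upland-Knoll-Fenby-Maris-Cedar-Fern-Denton-Upland: 22+3+4+11+17+11+23 = 91
… (352 more)
Upland-Maris-Fenby-Knoll-Cedar-Fern-Denton-Upland: 17+4+3+6+17+11+23 = 81  ← best
The minimum is 81.
One optimal route: Upland → Maris → Fenby → Knoll → Cedar → Fern → Denton → Upland (or its reverse).

Shortest round trip = 81 miles.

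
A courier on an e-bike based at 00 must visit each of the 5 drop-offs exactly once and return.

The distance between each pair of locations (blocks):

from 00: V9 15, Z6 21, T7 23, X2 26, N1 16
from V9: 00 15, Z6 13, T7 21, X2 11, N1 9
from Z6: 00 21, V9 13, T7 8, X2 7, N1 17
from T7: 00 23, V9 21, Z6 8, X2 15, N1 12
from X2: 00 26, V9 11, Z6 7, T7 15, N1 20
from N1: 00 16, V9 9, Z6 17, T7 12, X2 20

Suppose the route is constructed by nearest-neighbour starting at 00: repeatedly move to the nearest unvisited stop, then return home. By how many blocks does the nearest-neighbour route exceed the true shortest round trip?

From 00: V9=15, N1=16, Z6=21, T7=23, X2=26 → choose V9 (15).
From V9: N1=9, X2=11, Z6=13, T7=21 → choose N1 (9).
From N1: T7=12, Z6=17, X2=20 → choose T7 (12).
From T7: Z6=8, X2=15 → choose Z6 (8).
From Z6: X2=7 → choose X2 (7).
NN route 00 → V9 → N1 → T7 → Z6 → X2 → 00 costs 77.
Optimal: 00 → V9 → X2 → Z6 → T7 → N1 → 00 costs 69 (by enumerating all 60 distinct tours).
Excess = 77 − 69 = 8.

The nearest-neighbour route is 8 blocks longer than optimal.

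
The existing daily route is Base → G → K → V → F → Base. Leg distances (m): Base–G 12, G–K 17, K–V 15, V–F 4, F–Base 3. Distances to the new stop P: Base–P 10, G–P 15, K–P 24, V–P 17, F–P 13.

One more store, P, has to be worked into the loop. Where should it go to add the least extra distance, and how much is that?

Minimum extra distance: 13 m, inserting P between Base and G.

Insertion cost between consecutive stops i–j is d(i,P) + d(P,j) − d(i,j):
  between Base and G: 10 + 15 − 12 = 13
  between G and K: 15 + 24 − 17 = 22
  between K and V: 24 + 17 − 15 = 26
  between V and F: 17 + 13 − 4 = 26
  between F and Base: 13 + 10 − 3 = 20
Cheapest insertion is between Base and G, adding 13.
New total = 51 + 13 = 64.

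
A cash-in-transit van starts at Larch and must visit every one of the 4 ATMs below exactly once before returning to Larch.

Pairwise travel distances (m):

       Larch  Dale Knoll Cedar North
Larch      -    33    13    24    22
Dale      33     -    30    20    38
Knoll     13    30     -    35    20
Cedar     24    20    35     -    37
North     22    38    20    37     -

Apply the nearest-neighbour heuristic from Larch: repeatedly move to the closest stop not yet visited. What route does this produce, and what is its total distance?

Larch → [Knoll:13 / North:22 / Cedar:24 / Dale:33] → Knoll (13)
Knoll → [North:20 / Dale:30 / Cedar:35] → North (20)
North → [Cedar:37 / Dale:38] → Cedar (37)
Cedar → [Dale:20] → Dale (20)
Return Dale→Larch: 33.
Total = 13 + 20 + 37 + 20 + 33 = 123.

Nearest-neighbour total = 123 m; route Larch → Knoll → North → Cedar → Dale → Larch.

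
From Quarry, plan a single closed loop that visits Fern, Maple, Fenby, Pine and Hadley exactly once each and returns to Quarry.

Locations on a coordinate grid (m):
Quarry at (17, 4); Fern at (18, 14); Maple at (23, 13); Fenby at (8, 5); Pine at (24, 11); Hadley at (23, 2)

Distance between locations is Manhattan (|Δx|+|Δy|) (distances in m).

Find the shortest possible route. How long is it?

There are 60 distinct closed tours to check (reversals are equivalent).
Quarry → Fern → Maple → Fenby → Pine → Hadley → Quarry: 11+6+23+22+10+8 = 80
Quarry → Fern → Maple → Fenby → Hadley → Pine → Quarry: 11+6+23+18+10+14 = 82
Quarry → Fern → Maple → Pine → Fenby → Hadley → Quarry: 11+6+3+22+18+8 = 68
Quarry → Fern → Maple → Pine → Hadley → Fenby → Quarry: 11+6+3+10+18+10 = 58
Quarry → Fern → Maple → Hadley → Fenby → Pine → Quarry: 11+6+11+18+22+14 = 82
Quarry → Fern → Maple → Hadley → Pine → Fenby → Quarry: 11+6+11+10+22+10 = 70
Quarry → Fern → Fenby → Maple → Pine → Hadley → Quarry: 11+19+23+3+10+8 = 74
Quarry → Fern → Fenby → Maple → Hadley → Pine → Quarry: 11+19+23+11+10+14 = 88
Quarry → Fern → Fenby → Pine → Maple → Hadley → Quarry: 11+19+22+3+11+8 = 74
Quarry → Fern → Fenby → Pine → Hadley → Maple → Quarry: 11+19+22+10+11+15 = 88
Quarry → Fern → Fenby → Hadley → Maple → Pine → Quarry: 11+19+18+11+3+14 = 76
Quarry → Fern → Fenby → Hadley → Pine → Maple → Quarry: 11+19+18+10+3+15 = 76
Quarry → Fern → Pine → Maple → Fenby → Hadley → Quarry: 11+9+3+23+18+8 = 72
Quarry → Fern → Pine → Maple → Hadley → Fenby → Quarry: 11+9+3+11+18+10 = 62
… (46 more)
Quarry → Fenby → Fern → Maple → Pine → Hadley → Quarry: 10+19+6+3+10+8 = 56  ← best
The minimum is 56.
One optimal route: Quarry → Fenby → Fern → Maple → Pine → Hadley → Quarry (or its reverse).

Shortest round trip = 56 m.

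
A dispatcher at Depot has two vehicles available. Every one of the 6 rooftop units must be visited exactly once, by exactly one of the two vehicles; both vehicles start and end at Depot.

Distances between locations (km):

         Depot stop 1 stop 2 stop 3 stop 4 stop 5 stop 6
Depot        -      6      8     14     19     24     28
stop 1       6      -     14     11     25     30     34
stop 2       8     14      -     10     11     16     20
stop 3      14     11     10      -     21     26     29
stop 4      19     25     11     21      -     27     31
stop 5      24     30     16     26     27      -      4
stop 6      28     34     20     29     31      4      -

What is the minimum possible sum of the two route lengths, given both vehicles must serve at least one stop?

There are 2^5 − 1 = 31 ways to divide the 6 stops into two non-empty groups. For each, the best each vehicle can do is its own shortest tour through its group:
  {stop 1} + {stop 2, stop 3, stop 4, stop 5, stop 6}: 12 + 93 = 105
  {stop 2} + {stop 1, stop 3, stop 4, stop 5, stop 6}: 16 + 96 = 112
  {stop 1, stop 2} + {stop 3, stop 4, stop 5, stop 6}: 28 + 93 = 121
  {stop 3} + {stop 1, stop 2, stop 4, stop 5, stop 6}: 28 + 90 = 118
  {stop 1, stop 3} + {stop 2, stop 4, stop 5, stop 6}: 31 + 78 = 109
  {stop 2, stop 3} + {stop 1, stop 4, stop 5, stop 6}: 32 + 90 = 122
  … (31 splits in total)
Best: vehicle 1 Depot → stop 1 → Depot = 12; vehicle 2 Depot → stop 2 → stop 4 → stop 5 → stop 6 → stop 3 → Depot = 93; combined 105.

105 km — the smallest possible combined total.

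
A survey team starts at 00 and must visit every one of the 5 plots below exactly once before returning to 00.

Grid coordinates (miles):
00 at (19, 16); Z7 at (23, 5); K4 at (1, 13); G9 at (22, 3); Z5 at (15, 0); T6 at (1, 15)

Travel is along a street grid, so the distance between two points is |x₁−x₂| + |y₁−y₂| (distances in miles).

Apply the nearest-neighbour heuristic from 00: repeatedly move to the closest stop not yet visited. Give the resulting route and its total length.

Total distance 76 miles via the nearest-neighbour route 00 → Z7 → G9 → Z5 → K4 → T6 → 00.

From 00: distances to unvisited — Z7=15, G9=16, T6=19, Z5=20, K4=21. Nearest is Z7 (15).
From Z7: distances to unvisited — G9=3, Z5=13, K4=30, T6=32. Nearest is G9 (3).
From G9: distances to unvisited — Z5=10, K4=31, T6=33. Nearest is Z5 (10).
From Z5: distances to unvisited — K4=27, T6=29. Nearest is K4 (27).
From K4: distances to unvisited — T6=2. Nearest is T6 (2).
Return T6→00: 19.
Total = 15 + 3 + 10 + 27 + 2 + 19 = 76.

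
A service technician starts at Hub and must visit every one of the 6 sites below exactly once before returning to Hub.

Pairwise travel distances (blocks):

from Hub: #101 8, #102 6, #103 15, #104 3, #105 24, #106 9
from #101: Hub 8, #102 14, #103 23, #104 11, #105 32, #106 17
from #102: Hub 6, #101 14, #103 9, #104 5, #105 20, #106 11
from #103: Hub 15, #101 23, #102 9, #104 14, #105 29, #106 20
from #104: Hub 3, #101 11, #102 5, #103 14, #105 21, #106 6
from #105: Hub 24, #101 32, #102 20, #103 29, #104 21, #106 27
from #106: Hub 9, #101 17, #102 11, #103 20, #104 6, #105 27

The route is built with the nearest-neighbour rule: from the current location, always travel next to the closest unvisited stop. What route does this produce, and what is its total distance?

110 blocks along Hub → #104 → #102 → #103 → #106 → #101 → #105 → Hub.

At Hub the remaining stops are #104 3, #102 6, #101 8, #106 9, #103 15, #105 24; go to #104.
At #104 the remaining stops are #102 5, #106 6, #101 11, #103 14, #105 21; go to #102.
At #102 the remaining stops are #103 9, #106 11, #101 14, #105 20; go to #103.
At #103 the remaining stops are #106 20, #101 23, #105 29; go to #106.
At #106 the remaining stops are #101 17, #105 27; go to #101.
At #101 the remaining stops are #105 32; go to #105.
Return #105→Hub: 24.
Total = 3 + 5 + 9 + 20 + 17 + 32 + 24 = 110.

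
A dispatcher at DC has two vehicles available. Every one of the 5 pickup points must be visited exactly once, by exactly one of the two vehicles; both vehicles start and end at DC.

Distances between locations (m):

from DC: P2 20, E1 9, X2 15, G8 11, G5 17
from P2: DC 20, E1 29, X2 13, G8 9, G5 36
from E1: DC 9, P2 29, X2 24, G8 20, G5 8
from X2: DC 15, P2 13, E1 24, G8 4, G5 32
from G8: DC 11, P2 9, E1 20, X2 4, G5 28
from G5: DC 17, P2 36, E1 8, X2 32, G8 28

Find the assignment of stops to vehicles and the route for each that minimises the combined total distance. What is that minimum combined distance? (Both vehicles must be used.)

Minimum combined distance: 82 m.

Try each way of splitting the stops between the two vehicles (each non-empty) and, for each split, find the best tour for each vehicle:
  {P2} + {E1, X2, G8, G5}: 40 + 64 = 104
  {E1} + {P2, X2, G8, G5}: 18 + 81 = 99
  {P2, E1} + {X2, G8, G5}: 58 + 64 = 122
  {X2} + {P2, E1, G8, G5}: 30 + 73 = 103
  {P2, X2} + {E1, G8, G5}: 48 + 56 = 104
  {E1, X2} + {P2, G8, G5}: 48 + 73 = 121
  … (15 splits in total)
  {P2, X2, G8} + {E1, G5}: 48 + 34 = 82  ← best
Best: vehicle 1 DC → P2 → X2 → G8 → DC = 48; vehicle 2 DC → E1 → G5 → DC = 34; combined 82.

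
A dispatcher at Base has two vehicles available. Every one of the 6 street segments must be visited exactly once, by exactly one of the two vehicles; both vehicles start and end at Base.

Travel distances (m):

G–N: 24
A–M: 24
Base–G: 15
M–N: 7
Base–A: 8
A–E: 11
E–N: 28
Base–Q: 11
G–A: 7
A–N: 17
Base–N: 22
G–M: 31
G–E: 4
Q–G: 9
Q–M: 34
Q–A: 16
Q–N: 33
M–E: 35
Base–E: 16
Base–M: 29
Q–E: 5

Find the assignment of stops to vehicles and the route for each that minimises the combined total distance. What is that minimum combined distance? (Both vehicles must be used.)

Minimum combined distance: 93 m.

There are 2^5 − 1 = 31 ways to divide the 6 stops into two non-empty groups. For each, the best each vehicle can do is its own shortest tour through its group:
  {Q} + {G, A, M, E, N}: 22 + 80 = 102
  {G} + {Q, A, M, E, N}: 30 + 80 = 110
  {Q, G} + {A, M, E, N}: 35 + 80 = 115
  {A} + {Q, G, M, E, N}: 16 + 80 = 96
  {Q, A} + {G, M, E, N}: 35 + 80 = 115
  {G, A} + {Q, M, E, N}: 30 + 80 = 110
  … (31 splits in total)
  {Q, G, A, E} + {M, N}: 35 + 58 = 93  ← best
Best: vehicle 1 Base → Q → E → G → A → Base = 35; vehicle 2 Base → M → N → Base = 58; combined 93.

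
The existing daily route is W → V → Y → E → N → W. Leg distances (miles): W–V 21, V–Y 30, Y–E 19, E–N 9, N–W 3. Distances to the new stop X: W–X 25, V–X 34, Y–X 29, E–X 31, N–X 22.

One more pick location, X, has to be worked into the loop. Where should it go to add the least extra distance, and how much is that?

Insertion cost between consecutive stops i–j is d(i,X) + d(X,j) − d(i,j):
  between W and V: 25 + 34 − 21 = 38
  between V and Y: 34 + 29 − 30 = 33
  between Y and E: 29 + 31 − 19 = 41
  between E and N: 31 + 22 − 9 = 44
  between N and W: 22 + 25 − 3 = 44
Cheapest insertion is between V and Y, adding 33.
New total = 82 + 33 = 115.

Adding 33 miles by placing X on the V–Y leg.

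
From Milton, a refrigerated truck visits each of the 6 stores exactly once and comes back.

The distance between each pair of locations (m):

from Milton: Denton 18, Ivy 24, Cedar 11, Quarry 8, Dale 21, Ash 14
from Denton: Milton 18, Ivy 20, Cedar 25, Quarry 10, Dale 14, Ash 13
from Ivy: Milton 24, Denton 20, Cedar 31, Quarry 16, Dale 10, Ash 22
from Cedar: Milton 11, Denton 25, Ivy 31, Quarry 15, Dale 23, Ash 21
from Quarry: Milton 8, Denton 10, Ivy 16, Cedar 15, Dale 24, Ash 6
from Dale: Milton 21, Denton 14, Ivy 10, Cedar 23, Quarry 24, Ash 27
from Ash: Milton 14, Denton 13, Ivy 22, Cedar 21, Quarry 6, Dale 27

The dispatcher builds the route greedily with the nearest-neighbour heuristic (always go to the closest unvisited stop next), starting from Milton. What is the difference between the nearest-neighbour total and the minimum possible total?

Excess over optimum: 2 m.

Milton: Quarry=8, Cedar=11, Ash=14, Denton=18, Dale=21, Ivy=24 ⇒ Quarry
Quarry: Ash=6, Denton=10, Cedar=15, Ivy=16, Dale=24 ⇒ Ash
Ash: Denton=13, Cedar=21, Ivy=22, Dale=27 ⇒ Denton
Denton: Dale=14, Ivy=20, Cedar=25 ⇒ Dale
Dale: Ivy=10, Cedar=23 ⇒ Ivy
Ivy: Cedar=31 ⇒ Cedar
NN route Milton → Quarry → Ash → Denton → Dale → Ivy → Cedar → Milton costs 93.
Optimal: Milton → Cedar → Dale → Ivy → Denton → Ash → Quarry → Milton costs 91 (by enumerating all 360 distinct tours).
Excess = 93 − 91 = 2.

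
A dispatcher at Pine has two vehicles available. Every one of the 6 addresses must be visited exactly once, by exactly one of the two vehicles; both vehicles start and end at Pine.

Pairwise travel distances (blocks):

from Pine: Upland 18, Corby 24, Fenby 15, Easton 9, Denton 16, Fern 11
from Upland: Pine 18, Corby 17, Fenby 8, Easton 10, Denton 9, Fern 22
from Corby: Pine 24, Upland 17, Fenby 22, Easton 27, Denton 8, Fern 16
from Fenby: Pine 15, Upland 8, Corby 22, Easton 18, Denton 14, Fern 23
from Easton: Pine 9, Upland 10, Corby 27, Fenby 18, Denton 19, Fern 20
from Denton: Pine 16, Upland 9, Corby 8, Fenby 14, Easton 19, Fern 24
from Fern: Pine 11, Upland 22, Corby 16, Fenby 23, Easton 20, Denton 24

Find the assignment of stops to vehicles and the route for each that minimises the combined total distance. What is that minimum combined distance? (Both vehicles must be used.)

85 blocks — the smallest possible combined total.

There are 2^5 − 1 = 31 ways to divide the 6 stops into two non-empty groups. For each, the best each vehicle can do is its own shortest tour through its group:
  {Upland} + {Corby, Fenby, Easton, Denton, Fern}: 36 + 76 = 112
  {Corby} + {Upland, Fenby, Easton, Denton, Fern}: 48 + 76 = 124
  {Upland, Corby} + {Fenby, Easton, Denton, Fern}: 59 + 76 = 135
  {Fenby} + {Upland, Corby, Easton, Denton, Fern}: 30 + 63 = 93
  {Upland, Fenby} + {Corby, Easton, Denton, Fern}: 41 + 63 = 104
  {Corby, Fenby} + {Upland, Easton, Denton, Fern}: 61 + 63 = 124
  … (31 splits in total)
  {Easton} + {Upland, Corby, Fenby, Denton, Fern}: 18 + 67 = 85  ← best
Best: vehicle 1 Pine → Easton → Pine = 18; vehicle 2 Pine → Fenby → Upland → Denton → Corby → Fern → Pine = 67; combined 85.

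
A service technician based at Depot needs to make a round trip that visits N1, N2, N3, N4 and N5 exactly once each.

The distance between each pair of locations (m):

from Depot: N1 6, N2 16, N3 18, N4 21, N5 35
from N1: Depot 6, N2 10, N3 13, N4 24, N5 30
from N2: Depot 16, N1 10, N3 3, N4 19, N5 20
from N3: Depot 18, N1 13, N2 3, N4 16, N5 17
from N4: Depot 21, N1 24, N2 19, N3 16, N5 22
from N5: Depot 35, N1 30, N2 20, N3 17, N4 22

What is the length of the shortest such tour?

There are 60 distinct closed tours to check (reversals are equivalent).
Depot-N1-N2-N3-N4-N5-Depot: 6+10+3+16+22+35 = 92
Depot-N1-N2-N3-N5-N4-Depot: 6+10+3+17+22+21 = 79
Depot-N1-N2-N4-N3-N5-Depot: 6+10+19+16+17+35 = 103
Depot-N1-N2-N4-N5-N3-Depot: 6+10+19+22+17+18 = 92
Depot-N1-N2-N5-N3-N4-Depot: 6+10+20+17+16+21 = 90
Depot-N1-N2-N5-N4-N3-Depot: 6+10+20+22+16+18 = 92
Depot-N1-N3-N2-N4-N5-Depot: 6+13+3+19+22+35 = 98
Depot-N1-N3-N2-N5-N4-Depot: 6+13+3+20+22+21 = 85
Depot-N1-N3-N4-N2-N5-Depot: 6+13+16+19+20+35 = 109
Depot-N1-N3-N4-N5-N2-Depot: 6+13+16+22+20+16 = 93
Depot-N1-N3-N5-N2-N4-Depot: 6+13+17+20+19+21 = 96
Depot-N1-N3-N5-N4-N2-Depot: 6+13+17+22+19+16 = 93
Depot-N1-N4-N2-N3-N5-Depot: 6+24+19+3+17+35 = 104
Depot-N1-N4-N2-N5-N3-Depot: 6+24+19+20+17+18 = 104
… (46 more)
The minimum is 79.
One optimal route: Depot → N1 → N2 → N3 → N5 → N4 → Depot (or its reverse).

Minimum total distance: 79 m.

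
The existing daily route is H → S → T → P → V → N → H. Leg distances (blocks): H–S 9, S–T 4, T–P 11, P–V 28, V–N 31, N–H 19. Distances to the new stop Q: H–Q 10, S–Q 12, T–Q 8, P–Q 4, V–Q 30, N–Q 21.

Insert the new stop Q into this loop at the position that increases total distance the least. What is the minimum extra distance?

Insertion cost between consecutive stops i–j is d(i,Q) + d(Q,j) − d(i,j):
  between H and S: 10 + 12 − 9 = 13
  between S and T: 12 + 8 − 4 = 16
  between T and P: 8 + 4 − 11 = 1
  between P and V: 4 + 30 − 28 = 6
  between V and N: 30 + 21 − 31 = 20
  between N and H: 21 + 10 − 19 = 12
Cheapest insertion is between T and P, adding 1.
New total = 102 + 1 = 103.

Minimum extra distance: 1 blocks, inserting Q between T and P.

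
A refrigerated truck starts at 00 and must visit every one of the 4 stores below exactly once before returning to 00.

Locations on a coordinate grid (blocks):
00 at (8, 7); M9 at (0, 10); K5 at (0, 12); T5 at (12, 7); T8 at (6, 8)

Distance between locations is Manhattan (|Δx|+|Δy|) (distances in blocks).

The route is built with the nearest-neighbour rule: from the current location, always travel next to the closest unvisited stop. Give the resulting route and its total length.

Nearest-neighbour total = 40 blocks; route 00 → T8 → T5 → M9 → K5 → 00.

At 00 the remaining stops are T8 3, T5 4, M9 11, K5 13; go to T8.
At T8 the remaining stops are T5 7, M9 8, K5 10; go to T5.
At T5 the remaining stops are M9 15, K5 17; go to M9.
At M9 the remaining stops are K5 2; go to K5.
Return K5→00: 13.
Total = 3 + 7 + 15 + 2 + 13 = 40.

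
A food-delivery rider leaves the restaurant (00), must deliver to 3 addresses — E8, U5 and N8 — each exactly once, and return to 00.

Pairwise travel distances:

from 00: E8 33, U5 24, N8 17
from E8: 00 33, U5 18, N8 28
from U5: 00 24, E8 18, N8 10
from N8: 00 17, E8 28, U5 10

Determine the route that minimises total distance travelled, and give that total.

Minimum total distance: 78.

With 3 stops there are 3!/2 = 3 distinct round trips (a route and its reverse cost the same).
00-E8-U5-N8-00: 33+18+10+17 = 78
00-E8-N8-U5-00: 33+28+10+24 = 95
00-U5-E8-N8-00: 24+18+28+17 = 87
The minimum is 78.
One optimal route: 00 → E8 → U5 → N8 → 00 (or its reverse).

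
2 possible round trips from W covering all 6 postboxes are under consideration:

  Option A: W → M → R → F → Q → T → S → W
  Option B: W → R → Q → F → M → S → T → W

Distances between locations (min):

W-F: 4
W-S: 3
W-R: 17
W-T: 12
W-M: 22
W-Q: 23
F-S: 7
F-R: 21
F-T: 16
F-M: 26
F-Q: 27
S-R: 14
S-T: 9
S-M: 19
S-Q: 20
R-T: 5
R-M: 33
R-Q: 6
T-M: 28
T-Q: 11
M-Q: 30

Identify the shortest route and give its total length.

Shortest is Option B, total 116 min.

Option A: 22 + 33 + 21 + 27 + 11 + 9 + 3 = 126
Option B: 17 + 6 + 27 + 26 + 19 + 9 + 12 = 116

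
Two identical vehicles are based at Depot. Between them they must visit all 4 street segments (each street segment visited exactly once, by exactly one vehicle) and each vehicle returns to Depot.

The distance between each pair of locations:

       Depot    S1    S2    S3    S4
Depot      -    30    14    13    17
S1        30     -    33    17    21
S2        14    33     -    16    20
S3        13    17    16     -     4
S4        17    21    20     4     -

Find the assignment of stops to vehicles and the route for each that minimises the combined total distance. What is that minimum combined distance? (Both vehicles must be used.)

96 — the smallest possible combined total.

There are 2^3 − 1 = 7 ways to divide the 4 stops into two non-empty groups. For each, the best each vehicle can do is its own shortest tour through its group:
  {S1} + {S2, S3, S4}: 60 + 51 = 111
  {S2} + {S1, S3, S4}: 28 + 68 = 96
  {S1, S2} + {S3, S4}: 77 + 34 = 111
  {S3} + {S1, S2, S4}: 26 + 85 = 111
  {S1, S3} + {S2, S4}: 60 + 51 = 111
  {S2, S3} + {S1, S4}: 43 + 68 = 111
  … (7 splits in total)
Best: vehicle 1 Depot → S2 → Depot = 28; vehicle 2 Depot → S1 → S3 → S4 → Depot = 68; combined 96.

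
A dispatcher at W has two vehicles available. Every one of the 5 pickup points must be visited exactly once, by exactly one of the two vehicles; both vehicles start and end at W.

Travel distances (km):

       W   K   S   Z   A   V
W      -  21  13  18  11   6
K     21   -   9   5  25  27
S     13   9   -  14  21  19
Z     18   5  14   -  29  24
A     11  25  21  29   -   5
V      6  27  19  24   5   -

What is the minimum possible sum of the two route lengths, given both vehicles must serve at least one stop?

Minimum combined distance: 67 km.

Try each way of splitting the stops between the two vehicles (each non-empty) and, for each split, find the best tour for each vehicle:
  {K} + {S, Z, A, V}: 42 + 64 = 106
  {S} + {K, Z, A, V}: 26 + 59 = 85
  {K, S} + {Z, A, V}: 43 + 58 = 101
  {Z} + {K, S, A, V}: 36 + 58 = 94
  {K, Z} + {S, A, V}: 44 + 45 = 89
  {S, Z} + {K, A, V}: 45 + 57 = 102
  … (15 splits in total)
  {K, S, Z} + {A, V}: 45 + 22 = 67  ← best
Best: vehicle 1 W → S → K → Z → W = 45; vehicle 2 W → A → V → W = 22; combined 67.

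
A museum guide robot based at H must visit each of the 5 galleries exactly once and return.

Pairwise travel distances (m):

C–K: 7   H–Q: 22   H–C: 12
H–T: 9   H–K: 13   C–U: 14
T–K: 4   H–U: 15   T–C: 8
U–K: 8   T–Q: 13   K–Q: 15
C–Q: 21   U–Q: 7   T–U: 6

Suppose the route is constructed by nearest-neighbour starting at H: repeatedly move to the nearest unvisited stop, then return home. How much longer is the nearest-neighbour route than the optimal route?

H: T=9, C=12, K=13, U=15, Q=22 ⇒ T
T: K=4, U=6, C=8, Q=13 ⇒ K
K: C=7, U=8, Q=15 ⇒ C
C: U=14, Q=21 ⇒ U
U: Q=7 ⇒ Q
NN route H → T → K → C → U → Q → H costs 63.
Optimal: H → T → U → Q → K → C → H costs 56 (by enumerating all 60 distinct tours).
Excess = 63 − 56 = 7.

The nearest-neighbour route is 7 m longer than optimal.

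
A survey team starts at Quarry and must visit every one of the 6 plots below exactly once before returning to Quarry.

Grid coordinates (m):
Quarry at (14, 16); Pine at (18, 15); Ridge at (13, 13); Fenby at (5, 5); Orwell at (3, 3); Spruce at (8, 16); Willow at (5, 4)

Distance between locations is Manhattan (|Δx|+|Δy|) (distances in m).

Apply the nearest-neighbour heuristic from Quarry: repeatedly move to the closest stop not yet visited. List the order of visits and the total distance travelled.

64 m along Quarry → Ridge → Pine → Spruce → Fenby → Willow → Orwell → Quarry.

At Quarry the remaining stops are Ridge 4, Pine 5, Spruce 6, Fenby 20, Willow 21, Orwell 24; go to Ridge.
At Ridge the remaining stops are Pine 7, Spruce 8, Fenby 16, Willow 17, Orwell 20; go to Pine.
At Pine the remaining stops are Spruce 11, Fenby 23, Willow 24, Orwell 27; go to Spruce.
At Spruce the remaining stops are Fenby 14, Willow 15, Orwell 18; go to Fenby.
At Fenby the remaining stops are Willow 1, Orwell 4; go to Willow.
At Willow the remaining stops are Orwell 3; go to Orwell.
Return Orwell→Quarry: 24.
Total = 4 + 7 + 11 + 14 + 1 + 3 + 24 = 64.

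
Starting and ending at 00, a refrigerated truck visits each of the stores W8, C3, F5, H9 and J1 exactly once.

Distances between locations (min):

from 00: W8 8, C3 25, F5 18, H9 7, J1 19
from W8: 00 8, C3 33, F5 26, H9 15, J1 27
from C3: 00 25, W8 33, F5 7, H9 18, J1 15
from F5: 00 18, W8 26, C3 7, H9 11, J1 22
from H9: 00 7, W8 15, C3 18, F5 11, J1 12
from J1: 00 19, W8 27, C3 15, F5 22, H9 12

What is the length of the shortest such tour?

With 5 stops there are 5!/2 = 60 distinct round trips (a route and its reverse cost the same).
00-W8-C3-F5-H9-J1-00: 8+33+7+11+12+19 = 90
00-W8-C3-F5-J1-H9-00: 8+33+7+22+12+7 = 89
00-W8-C3-H9-F5-J1-00: 8+33+18+11+22+19 = 111
00-W8-C3-H9-J1-F5-00: 8+33+18+12+22+18 = 111
00-W8-C3-J1-F5-H9-00: 8+33+15+22+11+7 = 96
00-W8-C3-J1-H9-F5-00: 8+33+15+12+11+18 = 97
00-W8-F5-C3-H9-J1-00: 8+26+7+18+12+19 = 90
00-W8-F5-C3-J1-H9-00: 8+26+7+15+12+7 = 75
00-W8-F5-H9-C3-J1-00: 8+26+11+18+15+19 = 97
00-W8-F5-H9-J1-C3-00: 8+26+11+12+15+25 = 97
00-W8-F5-J1-C3-H9-00: 8+26+22+15+18+7 = 96
00-W8-F5-J1-H9-C3-00: 8+26+22+12+18+25 = 111
00-W8-H9-C3-F5-J1-00: 8+15+18+7+22+19 = 89
00-W8-H9-C3-J1-F5-00: 8+15+18+15+22+18 = 96
… (46 more)
The minimum is 75.
One optimal route: 00 → W8 → F5 → C3 → J1 → H9 → 00 (or its reverse).

75 min — the shortest possible round trip.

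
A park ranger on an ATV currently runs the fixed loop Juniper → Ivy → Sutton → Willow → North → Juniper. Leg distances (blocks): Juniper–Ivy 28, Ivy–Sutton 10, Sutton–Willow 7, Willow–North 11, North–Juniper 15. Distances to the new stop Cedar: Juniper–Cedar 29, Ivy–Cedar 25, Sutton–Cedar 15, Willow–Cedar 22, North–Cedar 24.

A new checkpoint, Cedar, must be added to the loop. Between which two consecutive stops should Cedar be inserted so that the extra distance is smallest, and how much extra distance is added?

Insertion cost between consecutive stops i–j is d(i,Cedar) + d(Cedar,j) − d(i,j):
  between Juniper and Ivy: 29 + 25 − 28 = 26
  between Ivy and Sutton: 25 + 15 − 10 = 30
  between Sutton and Willow: 15 + 22 − 7 = 30
  between Willow and North: 22 + 24 − 11 = 35
  between North and Juniper: 24 + 29 − 15 = 38
Cheapest insertion is between Juniper and Ivy, adding 26.
New total = 71 + 26 = 97.

Minimum extra distance: 26 blocks, inserting Cedar between Juniper and Ivy.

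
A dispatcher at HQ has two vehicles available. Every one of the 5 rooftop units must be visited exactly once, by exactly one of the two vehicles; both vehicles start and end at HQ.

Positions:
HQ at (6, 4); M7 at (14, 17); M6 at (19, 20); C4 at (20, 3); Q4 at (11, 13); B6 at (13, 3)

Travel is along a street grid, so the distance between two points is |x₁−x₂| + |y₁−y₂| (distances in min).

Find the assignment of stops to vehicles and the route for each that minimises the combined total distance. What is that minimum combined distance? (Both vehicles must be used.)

Minimum combined distance: 78 min.

Check every non-empty split of the stops between the two vehicles; for each half take its own optimal tour:
  {M7} + {M6, C4, Q4, B6}: 42 + 62 = 104
  {M6} + {M7, C4, Q4, B6}: 58 + 56 = 114
  {M7, M6} + {C4, Q4, B6}: 58 + 48 = 106
  {C4} + {M7, M6, Q4, B6}: 30 + 60 = 90
  {M7, C4} + {M6, Q4, B6}: 56 + 60 = 116
  {M6, C4} + {M7, Q4, B6}: 62 + 44 = 106
  … (15 splits in total)
  {M7, M6, C4, Q4} + {B6}: 62 + 16 = 78  ← best
Best: vehicle 1 HQ → C4 → M6 → M7 → Q4 → HQ = 62; vehicle 2 HQ → B6 → HQ = 16; combined 78.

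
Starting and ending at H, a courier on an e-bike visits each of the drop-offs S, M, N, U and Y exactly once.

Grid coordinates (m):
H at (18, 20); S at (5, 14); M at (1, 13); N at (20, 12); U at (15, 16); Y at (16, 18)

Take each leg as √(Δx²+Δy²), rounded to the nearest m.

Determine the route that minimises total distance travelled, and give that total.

H-S-M-N-U-Y-H: 14+4+19+6+2+3 = 48
H-S-M-N-Y-U-H: 14+4+19+7+2+5 = 51
H-S-M-U-N-Y-H: 14+4+14+6+7+3 = 48
H-S-M-U-Y-N-H: 14+4+14+2+7+8 = 49
H-S-M-Y-N-U-H: 14+4+16+7+6+5 = 52
H-S-M-Y-U-N-H: 14+4+16+2+6+8 = 50
H-S-N-M-U-Y-H: 14+15+19+14+2+3 = 67
H-S-N-M-Y-U-H: 14+15+19+16+2+5 = 71
H-S-N-U-M-Y-H: 14+15+6+14+16+3 = 68
H-S-N-U-Y-M-H: 14+15+6+2+16+18 = 71
H-S-N-Y-M-U-H: 14+15+7+16+14+5 = 71
H-S-N-Y-U-M-H: 14+15+7+2+14+18 = 70
H-S-U-M-N-Y-H: 14+10+14+19+7+3 = 67
H-S-U-M-Y-N-H: 14+10+14+16+7+8 = 69
… (46 more)
H-N-S-M-U-Y-H: 8+15+4+14+2+3 = 46  ← best
The minimum is 46.
One optimal route: H → N → S → M → U → Y → H (or its reverse).

Shortest round trip = 46 m.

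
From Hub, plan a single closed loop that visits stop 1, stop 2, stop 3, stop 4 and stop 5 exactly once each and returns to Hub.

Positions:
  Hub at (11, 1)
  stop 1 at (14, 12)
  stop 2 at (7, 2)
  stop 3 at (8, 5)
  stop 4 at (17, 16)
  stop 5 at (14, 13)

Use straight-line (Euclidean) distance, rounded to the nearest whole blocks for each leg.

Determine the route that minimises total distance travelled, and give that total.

Shortest round trip = 37 blocks.

With 5 stops there are 5!/2 = 60 distinct round trips (a route and its reverse cost the same).
Hub→stop 1→stop 2→stop 3→stop 4→stop 5→Hub: 11+12+3+14+4+12 = 56
Hub→stop 1→stop 2→stop 3→stop 5→stop 4→Hub: 11+12+3+10+4+16 = 56
Hub→stop 1→stop 2→stop 4→stop 3→stop 5→Hub: 11+12+17+14+10+12 = 76
Hub→stop 1→stop 2→stop 4→stop 5→stop 3→Hub: 11+12+17+4+10+5 = 59
Hub→stop 1→stop 2→stop 5→stop 3→stop 4→Hub: 11+12+13+10+14+16 = 76
Hub→stop 1→stop 2→stop 5→stop 4→stop 3→Hub: 11+12+13+4+14+5 = 59
Hub→stop 1→stop 3→stop 2→stop 4→stop 5→Hub: 11+9+3+17+4+12 = 56
Hub→stop 1→stop 3→stop 2→stop 5→stop 4→Hub: 11+9+3+13+4+16 = 56
Hub→stop 1→stop 3→stop 4→stop 2→stop 5→Hub: 11+9+14+17+13+12 = 76
Hub→stop 1→stop 3→stop 4→stop 5→stop 2→Hub: 11+9+14+4+13+4 = 55
Hub→stop 1→stop 3→stop 5→stop 2→stop 4→Hub: 11+9+10+13+17+16 = 76
Hub→stop 1→stop 3→stop 5→stop 4→stop 2→Hub: 11+9+10+4+17+4 = 55
Hub→stop 1→stop 4→stop 2→stop 3→stop 5→Hub: 11+5+17+3+10+12 = 58
Hub→stop 1→stop 4→stop 2→stop 5→stop 3→Hub: 11+5+17+13+10+5 = 61
… (46 more)
Hub→stop 1→stop 4→stop 5→stop 3→stop 2→Hub: 11+5+4+10+3+4 = 37  ← best
The minimum is 37.
One optimal route: Hub → stop 1 → stop 4 → stop 5 → stop 3 → stop 2 → Hub (or its reverse).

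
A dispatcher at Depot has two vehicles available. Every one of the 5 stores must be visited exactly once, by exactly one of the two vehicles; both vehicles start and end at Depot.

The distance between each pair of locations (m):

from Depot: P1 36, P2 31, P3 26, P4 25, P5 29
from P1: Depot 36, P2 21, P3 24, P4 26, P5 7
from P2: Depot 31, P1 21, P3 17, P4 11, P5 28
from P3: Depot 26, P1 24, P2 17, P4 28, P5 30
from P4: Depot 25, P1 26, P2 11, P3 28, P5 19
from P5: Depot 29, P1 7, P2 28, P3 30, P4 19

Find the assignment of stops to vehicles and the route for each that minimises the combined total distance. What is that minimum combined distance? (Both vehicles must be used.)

There are 2^4 − 1 = 15 ways to divide the 5 stops into two non-empty groups. For each, the best each vehicle can do is its own shortest tour through its group:
  {P1} + {P2, P3, P4, P5}: 72 + 102 = 174
  {P2} + {P1, P3, P4, P5}: 62 + 101 = 163
  {P1, P2} + {P3, P4, P5}: 88 + 100 = 188
  {P3} + {P1, P2, P4, P5}: 52 + 93 = 145
  {P1, P3} + {P2, P4, P5}: 86 + 90 = 176
  {P2, P3} + {P1, P4, P5}: 74 + 87 = 161
  … (15 splits in total)
Best: vehicle 1 Depot → P3 → Depot = 52; vehicle 2 Depot → P4 → P2 → P1 → P5 → Depot = 93; combined 145.

145 m — the smallest possible combined total.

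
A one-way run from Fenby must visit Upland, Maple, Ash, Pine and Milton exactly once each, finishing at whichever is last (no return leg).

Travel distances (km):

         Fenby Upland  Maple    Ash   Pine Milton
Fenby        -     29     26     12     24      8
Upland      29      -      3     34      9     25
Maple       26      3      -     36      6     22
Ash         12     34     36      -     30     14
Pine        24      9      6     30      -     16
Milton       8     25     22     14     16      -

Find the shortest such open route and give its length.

There are 5! = 120 possible orderings.
Fenby→Upland→Maple→Ash→Pine→Milton: 29+3+36+30+16 = 114
Fenby→Upland→Maple→Ash→Milton→Pine: 29+3+36+14+16 = 98
Fenby→Upland→Maple→Pine→Ash→Milton: 29+3+6+30+14 = 82
Fenby→Upland→Maple→Pine→Milton→Ash: 29+3+6+16+14 = 68
Fenby→Upland→Maple→Milton→Ash→Pine: 29+3+22+14+30 = 98
Fenby→Upland→Maple→Milton→Pine→Ash: 29+3+22+16+30 = 100
Fenby→Upland→Ash→Maple→Pine→Milton: 29+34+36+6+16 = 121
Fenby→Upland→Ash→Maple→Milton→Pine: 29+34+36+22+16 = 137
Fenby→Upland→Ash→Pine→Maple→Milton: 29+34+30+6+22 = 121
Fenby→Upland→Ash→Pine→Milton→Maple: 29+34+30+16+22 = 131
Fenby→Upland→Ash→Milton→Maple→Pine: 29+34+14+22+6 = 105
Fenby→Upland→Ash→Milton→Pine→Maple: 29+34+14+16+6 = 99
Fenby→Upland→Pine→Maple→Ash→Milton: 29+9+6+36+14 = 94
Fenby→Upland→Pine→Maple→Milton→Ash: 29+9+6+22+14 = 80
… (106 more)
Fenby→Ash→Milton→Pine→Maple→Upland: 12+14+16+6+3 = 51  ← best
The minimum is 51.
One shortest path: Fenby → Ash → Milton → Pine → Maple → Upland.

Minimum one-way distance = 51 km.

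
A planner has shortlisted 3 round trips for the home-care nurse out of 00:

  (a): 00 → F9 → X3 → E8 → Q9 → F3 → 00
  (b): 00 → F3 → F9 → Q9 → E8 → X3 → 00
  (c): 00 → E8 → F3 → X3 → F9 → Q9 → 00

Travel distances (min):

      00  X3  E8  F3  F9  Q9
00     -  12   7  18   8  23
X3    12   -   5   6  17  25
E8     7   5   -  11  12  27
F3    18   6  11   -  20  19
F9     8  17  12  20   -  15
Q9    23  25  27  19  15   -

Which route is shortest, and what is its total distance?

(a): 8 + 17 + 5 + 27 + 19 + 18 = 94
(b): 18 + 20 + 15 + 27 + 5 + 12 = 97
(c): 7 + 11 + 6 + 17 + 15 + 23 = 79

Shortest is (c), total 79 min.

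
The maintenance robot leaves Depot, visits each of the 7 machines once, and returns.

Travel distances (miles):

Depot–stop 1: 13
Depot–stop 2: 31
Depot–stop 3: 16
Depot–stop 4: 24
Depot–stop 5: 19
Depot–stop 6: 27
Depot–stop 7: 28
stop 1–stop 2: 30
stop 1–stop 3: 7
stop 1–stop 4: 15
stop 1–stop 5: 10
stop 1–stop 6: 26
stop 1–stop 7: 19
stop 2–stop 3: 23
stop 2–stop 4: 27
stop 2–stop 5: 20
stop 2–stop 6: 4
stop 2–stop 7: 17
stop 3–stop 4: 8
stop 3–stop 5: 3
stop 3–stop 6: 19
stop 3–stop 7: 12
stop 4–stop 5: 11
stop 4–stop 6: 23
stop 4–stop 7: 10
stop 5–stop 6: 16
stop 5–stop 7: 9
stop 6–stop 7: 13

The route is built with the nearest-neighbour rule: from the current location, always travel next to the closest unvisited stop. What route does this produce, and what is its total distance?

Total distance 100 miles via the nearest-neighbour route Depot → stop 1 → stop 3 → stop 5 → stop 7 → stop 4 → stop 6 → stop 2 → Depot.

At Depot the remaining stops are stop 1 13, stop 3 16, stop 5 19, stop 4 24, stop 6 27, stop 7 28, stop 2 31; go to stop 1.
At stop 1 the remaining stops are stop 3 7, stop 5 10, stop 4 15, stop 7 19, stop 6 26, stop 2 30; go to stop 3.
At stop 3 the remaining stops are stop 5 3, stop 4 8, stop 7 12, stop 6 19, stop 2 23; go to stop 5.
At stop 5 the remaining stops are stop 7 9, stop 4 11, stop 6 16, stop 2 20; go to stop 7.
At stop 7 the remaining stops are stop 4 10, stop 6 13, stop 2 17; go to stop 4.
At stop 4 the remaining stops are stop 6 23, stop 2 27; go to stop 6.
At stop 6 the remaining stops are stop 2 4; go to stop 2.
Return stop 2→Depot: 31.
Total = 13 + 7 + 3 + 9 + 10 + 23 + 4 + 31 = 100.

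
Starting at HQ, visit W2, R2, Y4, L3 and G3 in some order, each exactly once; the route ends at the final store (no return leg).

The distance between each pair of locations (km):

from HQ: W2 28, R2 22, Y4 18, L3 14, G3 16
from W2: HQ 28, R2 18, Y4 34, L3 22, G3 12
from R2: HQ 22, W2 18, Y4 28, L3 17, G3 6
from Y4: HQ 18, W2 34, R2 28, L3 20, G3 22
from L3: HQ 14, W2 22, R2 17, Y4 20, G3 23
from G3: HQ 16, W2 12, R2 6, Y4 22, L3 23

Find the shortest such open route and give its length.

There are 5! = 120 possible orderings.
HQ → W2 → R2 → Y4 → L3 → G3: 28+18+28+20+23 = 117
HQ → W2 → R2 → Y4 → G3 → L3: 28+18+28+22+23 = 119
HQ → W2 → R2 → L3 → Y4 → G3: 28+18+17+20+22 = 105
HQ → W2 → R2 → L3 → G3 → Y4: 28+18+17+23+22 = 108
HQ → W2 → R2 → G3 → Y4 → L3: 28+18+6+22+20 = 94
HQ → W2 → R2 → G3 → L3 → Y4: 28+18+6+23+20 = 95
HQ → W2 → Y4 → R2 → L3 → G3: 28+34+28+17+23 = 130
HQ → W2 → Y4 → R2 → G3 → L3: 28+34+28+6+23 = 119
HQ → W2 → Y4 → L3 → R2 → G3: 28+34+20+17+6 = 105
HQ → W2 → Y4 → L3 → G3 → R2: 28+34+20+23+6 = 111
HQ → W2 → Y4 → G3 → R2 → L3: 28+34+22+6+17 = 107
HQ → W2 → Y4 → G3 → L3 → R2: 28+34+22+23+17 = 124
HQ → W2 → L3 → R2 → Y4 → G3: 28+22+17+28+22 = 117
HQ → W2 → L3 → R2 → G3 → Y4: 28+22+17+6+22 = 95
… (106 more)
HQ → Y4 → L3 → R2 → G3 → W2: 18+20+17+6+12 = 73  ← best
The minimum is 73.
One shortest path: HQ → Y4 → L3 → R2 → G3 → W2.

Shortest open route: 73 km.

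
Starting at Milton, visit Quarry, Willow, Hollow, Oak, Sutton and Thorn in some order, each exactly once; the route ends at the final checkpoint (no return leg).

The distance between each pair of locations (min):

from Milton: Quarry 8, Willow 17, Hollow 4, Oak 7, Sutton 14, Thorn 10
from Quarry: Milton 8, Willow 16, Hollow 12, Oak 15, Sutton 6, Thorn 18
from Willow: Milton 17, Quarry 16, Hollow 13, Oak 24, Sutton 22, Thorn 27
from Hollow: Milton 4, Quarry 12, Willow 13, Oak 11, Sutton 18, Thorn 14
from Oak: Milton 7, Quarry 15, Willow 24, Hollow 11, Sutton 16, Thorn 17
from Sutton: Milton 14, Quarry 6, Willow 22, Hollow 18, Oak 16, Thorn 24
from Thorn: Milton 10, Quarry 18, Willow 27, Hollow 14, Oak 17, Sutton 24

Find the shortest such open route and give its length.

There are 6! = 720 possible orderings.
Milton → Quarry → Willow → Hollow → Oak → Sutton → Thorn: 8+16+13+11+16+24 = 88
Milton → Quarry → Willow → Hollow → Oak → Thorn → Sutton: 8+16+13+11+17+24 = 89
Milton → Quarry → Willow → Hollow → Sutton → Oak → Thorn: 8+16+13+18+16+17 = 88
Milton → Quarry → Willow → Hollow → Sutton → Thorn → Oak: 8+16+13+18+24+17 = 96
Milton → Quarry → Willow → Hollow → Thorn → Oak → Sutton: 8+16+13+14+17+16 = 84
Milton → Quarry → Willow → Hollow → Thorn → Sutton → Oak: 8+16+13+14+24+16 = 91
Milton → Quarry → Willow → Oak → Hollow → Sutton → Thorn: 8+16+24+11+18+24 = 101
Milton → Quarry → Willow → Oak → Hollow → Thorn → Sutton: 8+16+24+11+14+24 = 97
… (712 more)
Milton → Hollow → Willow → Quarry → Sutton → Oak → Thorn: 4+13+16+6+16+17 = 72  ← best
The minimum is 72.
One shortest path: Milton → Hollow → Willow → Quarry → Sutton → Oak → Thorn.

Shortest open route: 72 min.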